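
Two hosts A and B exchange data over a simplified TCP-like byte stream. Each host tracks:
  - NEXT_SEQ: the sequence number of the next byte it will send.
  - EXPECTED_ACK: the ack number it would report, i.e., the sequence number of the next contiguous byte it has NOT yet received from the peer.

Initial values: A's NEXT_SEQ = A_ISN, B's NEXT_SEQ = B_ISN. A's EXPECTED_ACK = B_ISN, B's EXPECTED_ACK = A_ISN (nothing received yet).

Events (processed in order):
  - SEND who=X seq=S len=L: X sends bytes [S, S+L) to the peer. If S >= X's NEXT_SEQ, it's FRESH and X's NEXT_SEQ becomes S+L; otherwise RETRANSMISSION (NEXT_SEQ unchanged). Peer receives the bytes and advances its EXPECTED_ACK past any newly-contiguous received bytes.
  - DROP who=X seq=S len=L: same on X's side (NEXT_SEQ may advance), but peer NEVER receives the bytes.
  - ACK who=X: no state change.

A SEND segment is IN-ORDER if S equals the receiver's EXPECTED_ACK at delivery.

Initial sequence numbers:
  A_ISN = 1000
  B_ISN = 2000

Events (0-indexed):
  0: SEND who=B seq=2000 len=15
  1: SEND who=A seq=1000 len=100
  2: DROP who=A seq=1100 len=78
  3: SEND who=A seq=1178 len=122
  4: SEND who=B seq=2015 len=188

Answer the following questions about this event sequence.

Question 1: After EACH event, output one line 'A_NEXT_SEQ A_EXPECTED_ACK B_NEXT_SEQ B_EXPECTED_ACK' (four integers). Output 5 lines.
1000 2015 2015 1000
1100 2015 2015 1100
1178 2015 2015 1100
1300 2015 2015 1100
1300 2203 2203 1100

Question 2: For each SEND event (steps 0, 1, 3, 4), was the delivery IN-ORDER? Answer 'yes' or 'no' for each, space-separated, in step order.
Answer: yes yes no yes

Derivation:
Step 0: SEND seq=2000 -> in-order
Step 1: SEND seq=1000 -> in-order
Step 3: SEND seq=1178 -> out-of-order
Step 4: SEND seq=2015 -> in-order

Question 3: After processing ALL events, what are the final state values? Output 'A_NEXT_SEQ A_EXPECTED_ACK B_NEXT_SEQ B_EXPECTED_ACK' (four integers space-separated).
Answer: 1300 2203 2203 1100

Derivation:
After event 0: A_seq=1000 A_ack=2015 B_seq=2015 B_ack=1000
After event 1: A_seq=1100 A_ack=2015 B_seq=2015 B_ack=1100
After event 2: A_seq=1178 A_ack=2015 B_seq=2015 B_ack=1100
After event 3: A_seq=1300 A_ack=2015 B_seq=2015 B_ack=1100
After event 4: A_seq=1300 A_ack=2203 B_seq=2203 B_ack=1100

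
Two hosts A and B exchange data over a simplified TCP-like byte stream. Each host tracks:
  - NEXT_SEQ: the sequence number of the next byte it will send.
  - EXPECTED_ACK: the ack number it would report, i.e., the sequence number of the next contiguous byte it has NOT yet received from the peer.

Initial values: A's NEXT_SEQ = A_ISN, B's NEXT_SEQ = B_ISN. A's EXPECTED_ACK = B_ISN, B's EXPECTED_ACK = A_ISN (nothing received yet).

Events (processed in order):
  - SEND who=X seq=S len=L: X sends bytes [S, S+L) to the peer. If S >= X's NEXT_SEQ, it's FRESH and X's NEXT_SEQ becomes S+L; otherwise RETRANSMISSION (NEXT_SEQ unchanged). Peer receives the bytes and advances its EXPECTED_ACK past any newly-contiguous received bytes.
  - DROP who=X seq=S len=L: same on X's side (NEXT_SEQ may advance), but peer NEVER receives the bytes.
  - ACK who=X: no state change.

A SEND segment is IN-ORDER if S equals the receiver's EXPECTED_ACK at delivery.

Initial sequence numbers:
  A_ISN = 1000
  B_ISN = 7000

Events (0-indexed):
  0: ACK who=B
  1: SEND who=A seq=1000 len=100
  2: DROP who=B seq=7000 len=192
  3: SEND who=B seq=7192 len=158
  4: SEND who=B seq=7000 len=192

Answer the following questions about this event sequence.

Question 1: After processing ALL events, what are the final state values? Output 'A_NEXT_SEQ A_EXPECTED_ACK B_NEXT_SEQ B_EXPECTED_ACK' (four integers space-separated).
Answer: 1100 7350 7350 1100

Derivation:
After event 0: A_seq=1000 A_ack=7000 B_seq=7000 B_ack=1000
After event 1: A_seq=1100 A_ack=7000 B_seq=7000 B_ack=1100
After event 2: A_seq=1100 A_ack=7000 B_seq=7192 B_ack=1100
After event 3: A_seq=1100 A_ack=7000 B_seq=7350 B_ack=1100
After event 4: A_seq=1100 A_ack=7350 B_seq=7350 B_ack=1100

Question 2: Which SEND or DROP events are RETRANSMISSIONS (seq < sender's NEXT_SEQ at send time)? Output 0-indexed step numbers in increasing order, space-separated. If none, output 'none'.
Answer: 4

Derivation:
Step 1: SEND seq=1000 -> fresh
Step 2: DROP seq=7000 -> fresh
Step 3: SEND seq=7192 -> fresh
Step 4: SEND seq=7000 -> retransmit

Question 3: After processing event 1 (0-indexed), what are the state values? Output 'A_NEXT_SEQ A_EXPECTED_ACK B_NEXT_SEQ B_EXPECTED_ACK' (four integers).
After event 0: A_seq=1000 A_ack=7000 B_seq=7000 B_ack=1000
After event 1: A_seq=1100 A_ack=7000 B_seq=7000 B_ack=1100

1100 7000 7000 1100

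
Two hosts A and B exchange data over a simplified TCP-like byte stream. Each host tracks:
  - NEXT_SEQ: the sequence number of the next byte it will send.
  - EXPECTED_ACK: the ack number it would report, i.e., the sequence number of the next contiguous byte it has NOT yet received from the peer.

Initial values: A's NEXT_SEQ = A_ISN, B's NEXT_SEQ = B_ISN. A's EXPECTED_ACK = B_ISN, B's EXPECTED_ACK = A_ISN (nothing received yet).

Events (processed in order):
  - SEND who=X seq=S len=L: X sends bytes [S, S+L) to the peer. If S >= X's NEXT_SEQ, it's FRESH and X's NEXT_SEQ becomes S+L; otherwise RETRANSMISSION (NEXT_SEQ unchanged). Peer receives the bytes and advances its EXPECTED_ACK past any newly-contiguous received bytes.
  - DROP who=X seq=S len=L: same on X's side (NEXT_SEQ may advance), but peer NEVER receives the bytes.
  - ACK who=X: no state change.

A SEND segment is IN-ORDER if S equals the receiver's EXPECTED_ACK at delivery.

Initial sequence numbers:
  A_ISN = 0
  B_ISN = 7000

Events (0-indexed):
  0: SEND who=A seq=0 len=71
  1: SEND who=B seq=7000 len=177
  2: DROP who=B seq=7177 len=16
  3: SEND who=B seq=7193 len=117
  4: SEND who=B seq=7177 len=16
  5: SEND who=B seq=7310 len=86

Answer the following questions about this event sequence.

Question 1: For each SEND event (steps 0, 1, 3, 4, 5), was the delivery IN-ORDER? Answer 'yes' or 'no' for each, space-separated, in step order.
Step 0: SEND seq=0 -> in-order
Step 1: SEND seq=7000 -> in-order
Step 3: SEND seq=7193 -> out-of-order
Step 4: SEND seq=7177 -> in-order
Step 5: SEND seq=7310 -> in-order

Answer: yes yes no yes yes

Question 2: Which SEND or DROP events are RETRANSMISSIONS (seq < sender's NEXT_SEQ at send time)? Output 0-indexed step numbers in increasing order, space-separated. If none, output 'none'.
Step 0: SEND seq=0 -> fresh
Step 1: SEND seq=7000 -> fresh
Step 2: DROP seq=7177 -> fresh
Step 3: SEND seq=7193 -> fresh
Step 4: SEND seq=7177 -> retransmit
Step 5: SEND seq=7310 -> fresh

Answer: 4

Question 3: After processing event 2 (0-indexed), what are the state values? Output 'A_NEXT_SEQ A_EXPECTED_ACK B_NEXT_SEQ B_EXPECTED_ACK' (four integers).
After event 0: A_seq=71 A_ack=7000 B_seq=7000 B_ack=71
After event 1: A_seq=71 A_ack=7177 B_seq=7177 B_ack=71
After event 2: A_seq=71 A_ack=7177 B_seq=7193 B_ack=71

71 7177 7193 71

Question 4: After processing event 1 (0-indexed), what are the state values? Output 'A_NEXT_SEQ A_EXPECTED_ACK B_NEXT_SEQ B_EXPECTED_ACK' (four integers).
After event 0: A_seq=71 A_ack=7000 B_seq=7000 B_ack=71
After event 1: A_seq=71 A_ack=7177 B_seq=7177 B_ack=71

71 7177 7177 71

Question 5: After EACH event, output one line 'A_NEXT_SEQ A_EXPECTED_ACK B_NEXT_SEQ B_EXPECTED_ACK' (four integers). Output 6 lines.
71 7000 7000 71
71 7177 7177 71
71 7177 7193 71
71 7177 7310 71
71 7310 7310 71
71 7396 7396 71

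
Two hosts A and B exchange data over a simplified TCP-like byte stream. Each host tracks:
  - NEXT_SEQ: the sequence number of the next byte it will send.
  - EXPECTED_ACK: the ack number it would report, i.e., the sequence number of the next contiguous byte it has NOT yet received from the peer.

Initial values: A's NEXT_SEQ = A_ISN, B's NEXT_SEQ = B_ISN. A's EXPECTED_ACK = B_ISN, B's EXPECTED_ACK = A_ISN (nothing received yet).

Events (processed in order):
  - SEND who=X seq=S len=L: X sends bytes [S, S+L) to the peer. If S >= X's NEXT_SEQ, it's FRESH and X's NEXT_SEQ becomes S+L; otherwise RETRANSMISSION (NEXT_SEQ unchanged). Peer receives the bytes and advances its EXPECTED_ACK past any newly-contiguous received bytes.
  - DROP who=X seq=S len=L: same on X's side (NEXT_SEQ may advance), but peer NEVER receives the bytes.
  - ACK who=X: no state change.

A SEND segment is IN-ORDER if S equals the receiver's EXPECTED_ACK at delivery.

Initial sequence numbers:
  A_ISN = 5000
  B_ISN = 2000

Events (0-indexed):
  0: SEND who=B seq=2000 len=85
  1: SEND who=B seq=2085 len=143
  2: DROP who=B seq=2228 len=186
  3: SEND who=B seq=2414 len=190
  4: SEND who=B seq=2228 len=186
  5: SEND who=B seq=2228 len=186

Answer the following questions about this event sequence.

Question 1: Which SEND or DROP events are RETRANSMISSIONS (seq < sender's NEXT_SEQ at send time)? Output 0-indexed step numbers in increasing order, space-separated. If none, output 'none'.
Answer: 4 5

Derivation:
Step 0: SEND seq=2000 -> fresh
Step 1: SEND seq=2085 -> fresh
Step 2: DROP seq=2228 -> fresh
Step 3: SEND seq=2414 -> fresh
Step 4: SEND seq=2228 -> retransmit
Step 5: SEND seq=2228 -> retransmit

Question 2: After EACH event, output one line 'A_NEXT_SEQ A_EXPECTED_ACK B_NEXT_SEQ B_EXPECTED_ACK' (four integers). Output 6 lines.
5000 2085 2085 5000
5000 2228 2228 5000
5000 2228 2414 5000
5000 2228 2604 5000
5000 2604 2604 5000
5000 2604 2604 5000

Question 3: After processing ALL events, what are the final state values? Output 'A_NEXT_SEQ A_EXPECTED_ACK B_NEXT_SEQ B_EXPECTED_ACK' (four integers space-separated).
After event 0: A_seq=5000 A_ack=2085 B_seq=2085 B_ack=5000
After event 1: A_seq=5000 A_ack=2228 B_seq=2228 B_ack=5000
After event 2: A_seq=5000 A_ack=2228 B_seq=2414 B_ack=5000
After event 3: A_seq=5000 A_ack=2228 B_seq=2604 B_ack=5000
After event 4: A_seq=5000 A_ack=2604 B_seq=2604 B_ack=5000
After event 5: A_seq=5000 A_ack=2604 B_seq=2604 B_ack=5000

Answer: 5000 2604 2604 5000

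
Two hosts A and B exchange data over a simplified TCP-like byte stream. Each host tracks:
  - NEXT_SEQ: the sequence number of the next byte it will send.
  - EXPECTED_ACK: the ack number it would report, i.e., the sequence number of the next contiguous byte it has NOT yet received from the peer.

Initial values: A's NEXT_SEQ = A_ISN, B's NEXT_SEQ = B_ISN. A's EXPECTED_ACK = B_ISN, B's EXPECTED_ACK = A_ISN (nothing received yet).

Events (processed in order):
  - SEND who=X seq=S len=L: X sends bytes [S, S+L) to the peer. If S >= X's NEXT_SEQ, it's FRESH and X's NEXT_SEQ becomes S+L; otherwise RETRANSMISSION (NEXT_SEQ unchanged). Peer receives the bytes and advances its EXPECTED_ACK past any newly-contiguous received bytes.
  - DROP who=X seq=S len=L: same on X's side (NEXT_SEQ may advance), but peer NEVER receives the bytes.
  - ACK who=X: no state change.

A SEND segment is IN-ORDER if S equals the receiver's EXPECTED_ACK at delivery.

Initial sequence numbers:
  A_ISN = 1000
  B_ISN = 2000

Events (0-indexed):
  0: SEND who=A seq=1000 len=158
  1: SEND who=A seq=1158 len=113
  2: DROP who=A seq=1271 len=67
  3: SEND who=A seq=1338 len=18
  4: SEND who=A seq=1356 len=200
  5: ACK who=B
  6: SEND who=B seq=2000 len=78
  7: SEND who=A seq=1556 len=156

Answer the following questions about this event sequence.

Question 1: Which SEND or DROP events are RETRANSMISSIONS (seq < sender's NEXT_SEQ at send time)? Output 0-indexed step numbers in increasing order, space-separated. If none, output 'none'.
Step 0: SEND seq=1000 -> fresh
Step 1: SEND seq=1158 -> fresh
Step 2: DROP seq=1271 -> fresh
Step 3: SEND seq=1338 -> fresh
Step 4: SEND seq=1356 -> fresh
Step 6: SEND seq=2000 -> fresh
Step 7: SEND seq=1556 -> fresh

Answer: none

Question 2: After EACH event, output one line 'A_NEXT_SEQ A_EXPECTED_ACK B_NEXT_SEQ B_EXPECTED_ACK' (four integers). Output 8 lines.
1158 2000 2000 1158
1271 2000 2000 1271
1338 2000 2000 1271
1356 2000 2000 1271
1556 2000 2000 1271
1556 2000 2000 1271
1556 2078 2078 1271
1712 2078 2078 1271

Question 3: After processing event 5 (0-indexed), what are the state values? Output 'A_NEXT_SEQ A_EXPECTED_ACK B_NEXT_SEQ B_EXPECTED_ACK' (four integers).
After event 0: A_seq=1158 A_ack=2000 B_seq=2000 B_ack=1158
After event 1: A_seq=1271 A_ack=2000 B_seq=2000 B_ack=1271
After event 2: A_seq=1338 A_ack=2000 B_seq=2000 B_ack=1271
After event 3: A_seq=1356 A_ack=2000 B_seq=2000 B_ack=1271
After event 4: A_seq=1556 A_ack=2000 B_seq=2000 B_ack=1271
After event 5: A_seq=1556 A_ack=2000 B_seq=2000 B_ack=1271

1556 2000 2000 1271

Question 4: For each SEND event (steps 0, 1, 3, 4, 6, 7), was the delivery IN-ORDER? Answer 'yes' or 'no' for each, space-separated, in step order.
Answer: yes yes no no yes no

Derivation:
Step 0: SEND seq=1000 -> in-order
Step 1: SEND seq=1158 -> in-order
Step 3: SEND seq=1338 -> out-of-order
Step 4: SEND seq=1356 -> out-of-order
Step 6: SEND seq=2000 -> in-order
Step 7: SEND seq=1556 -> out-of-order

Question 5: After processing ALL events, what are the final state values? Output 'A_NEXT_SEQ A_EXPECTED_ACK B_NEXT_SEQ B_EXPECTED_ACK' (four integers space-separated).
Answer: 1712 2078 2078 1271

Derivation:
After event 0: A_seq=1158 A_ack=2000 B_seq=2000 B_ack=1158
After event 1: A_seq=1271 A_ack=2000 B_seq=2000 B_ack=1271
After event 2: A_seq=1338 A_ack=2000 B_seq=2000 B_ack=1271
After event 3: A_seq=1356 A_ack=2000 B_seq=2000 B_ack=1271
After event 4: A_seq=1556 A_ack=2000 B_seq=2000 B_ack=1271
After event 5: A_seq=1556 A_ack=2000 B_seq=2000 B_ack=1271
After event 6: A_seq=1556 A_ack=2078 B_seq=2078 B_ack=1271
After event 7: A_seq=1712 A_ack=2078 B_seq=2078 B_ack=1271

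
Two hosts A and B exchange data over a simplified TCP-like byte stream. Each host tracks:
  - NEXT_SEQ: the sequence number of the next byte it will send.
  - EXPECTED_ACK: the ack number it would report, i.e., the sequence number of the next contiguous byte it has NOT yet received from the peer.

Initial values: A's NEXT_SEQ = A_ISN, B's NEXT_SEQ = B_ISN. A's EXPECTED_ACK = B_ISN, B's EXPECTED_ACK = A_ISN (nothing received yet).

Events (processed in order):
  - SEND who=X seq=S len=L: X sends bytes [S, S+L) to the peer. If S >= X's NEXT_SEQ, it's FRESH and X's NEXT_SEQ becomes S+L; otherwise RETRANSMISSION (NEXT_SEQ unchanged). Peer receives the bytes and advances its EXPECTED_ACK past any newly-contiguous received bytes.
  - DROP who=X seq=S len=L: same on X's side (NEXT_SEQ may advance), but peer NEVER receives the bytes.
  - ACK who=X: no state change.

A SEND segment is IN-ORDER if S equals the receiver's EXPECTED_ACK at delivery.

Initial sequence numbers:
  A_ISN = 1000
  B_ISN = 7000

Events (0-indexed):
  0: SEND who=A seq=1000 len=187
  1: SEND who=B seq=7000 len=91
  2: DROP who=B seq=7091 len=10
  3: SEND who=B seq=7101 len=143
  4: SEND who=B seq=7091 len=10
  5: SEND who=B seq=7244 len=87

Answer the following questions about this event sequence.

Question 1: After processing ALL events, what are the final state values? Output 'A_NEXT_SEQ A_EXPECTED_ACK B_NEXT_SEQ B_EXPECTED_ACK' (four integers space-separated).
Answer: 1187 7331 7331 1187

Derivation:
After event 0: A_seq=1187 A_ack=7000 B_seq=7000 B_ack=1187
After event 1: A_seq=1187 A_ack=7091 B_seq=7091 B_ack=1187
After event 2: A_seq=1187 A_ack=7091 B_seq=7101 B_ack=1187
After event 3: A_seq=1187 A_ack=7091 B_seq=7244 B_ack=1187
After event 4: A_seq=1187 A_ack=7244 B_seq=7244 B_ack=1187
After event 5: A_seq=1187 A_ack=7331 B_seq=7331 B_ack=1187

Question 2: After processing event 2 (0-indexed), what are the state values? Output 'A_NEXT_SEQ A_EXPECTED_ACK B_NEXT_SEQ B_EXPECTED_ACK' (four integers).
After event 0: A_seq=1187 A_ack=7000 B_seq=7000 B_ack=1187
After event 1: A_seq=1187 A_ack=7091 B_seq=7091 B_ack=1187
After event 2: A_seq=1187 A_ack=7091 B_seq=7101 B_ack=1187

1187 7091 7101 1187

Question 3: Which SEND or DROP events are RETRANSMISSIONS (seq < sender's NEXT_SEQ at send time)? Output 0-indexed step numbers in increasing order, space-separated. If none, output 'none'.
Step 0: SEND seq=1000 -> fresh
Step 1: SEND seq=7000 -> fresh
Step 2: DROP seq=7091 -> fresh
Step 3: SEND seq=7101 -> fresh
Step 4: SEND seq=7091 -> retransmit
Step 5: SEND seq=7244 -> fresh

Answer: 4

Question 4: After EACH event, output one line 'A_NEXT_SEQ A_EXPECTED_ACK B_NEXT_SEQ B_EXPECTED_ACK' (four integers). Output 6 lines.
1187 7000 7000 1187
1187 7091 7091 1187
1187 7091 7101 1187
1187 7091 7244 1187
1187 7244 7244 1187
1187 7331 7331 1187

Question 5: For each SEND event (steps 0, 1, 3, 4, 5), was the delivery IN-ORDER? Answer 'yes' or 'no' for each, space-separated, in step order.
Step 0: SEND seq=1000 -> in-order
Step 1: SEND seq=7000 -> in-order
Step 3: SEND seq=7101 -> out-of-order
Step 4: SEND seq=7091 -> in-order
Step 5: SEND seq=7244 -> in-order

Answer: yes yes no yes yes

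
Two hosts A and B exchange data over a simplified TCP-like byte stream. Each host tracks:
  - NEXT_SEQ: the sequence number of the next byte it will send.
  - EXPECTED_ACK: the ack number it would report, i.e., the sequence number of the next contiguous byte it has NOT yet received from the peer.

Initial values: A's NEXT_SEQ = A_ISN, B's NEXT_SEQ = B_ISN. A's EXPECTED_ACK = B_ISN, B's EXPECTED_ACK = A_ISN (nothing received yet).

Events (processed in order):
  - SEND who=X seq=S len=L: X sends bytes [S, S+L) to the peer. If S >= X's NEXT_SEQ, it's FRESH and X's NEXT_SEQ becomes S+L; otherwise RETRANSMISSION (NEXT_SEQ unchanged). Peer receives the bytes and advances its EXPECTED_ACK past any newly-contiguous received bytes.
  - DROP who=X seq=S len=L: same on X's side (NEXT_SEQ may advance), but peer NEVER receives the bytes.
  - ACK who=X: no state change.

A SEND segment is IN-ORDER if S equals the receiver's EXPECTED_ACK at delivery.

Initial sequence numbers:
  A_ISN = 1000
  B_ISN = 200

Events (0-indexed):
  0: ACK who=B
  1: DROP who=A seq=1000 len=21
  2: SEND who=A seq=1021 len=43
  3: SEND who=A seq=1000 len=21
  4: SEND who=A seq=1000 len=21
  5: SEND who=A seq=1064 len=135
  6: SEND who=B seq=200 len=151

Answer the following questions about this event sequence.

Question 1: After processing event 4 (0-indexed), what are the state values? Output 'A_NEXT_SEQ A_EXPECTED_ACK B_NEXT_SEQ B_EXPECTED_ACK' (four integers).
After event 0: A_seq=1000 A_ack=200 B_seq=200 B_ack=1000
After event 1: A_seq=1021 A_ack=200 B_seq=200 B_ack=1000
After event 2: A_seq=1064 A_ack=200 B_seq=200 B_ack=1000
After event 3: A_seq=1064 A_ack=200 B_seq=200 B_ack=1064
After event 4: A_seq=1064 A_ack=200 B_seq=200 B_ack=1064

1064 200 200 1064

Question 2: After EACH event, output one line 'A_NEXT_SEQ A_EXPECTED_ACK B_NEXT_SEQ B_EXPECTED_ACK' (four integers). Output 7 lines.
1000 200 200 1000
1021 200 200 1000
1064 200 200 1000
1064 200 200 1064
1064 200 200 1064
1199 200 200 1199
1199 351 351 1199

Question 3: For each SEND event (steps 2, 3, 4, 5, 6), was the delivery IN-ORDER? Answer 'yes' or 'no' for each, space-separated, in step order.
Step 2: SEND seq=1021 -> out-of-order
Step 3: SEND seq=1000 -> in-order
Step 4: SEND seq=1000 -> out-of-order
Step 5: SEND seq=1064 -> in-order
Step 6: SEND seq=200 -> in-order

Answer: no yes no yes yes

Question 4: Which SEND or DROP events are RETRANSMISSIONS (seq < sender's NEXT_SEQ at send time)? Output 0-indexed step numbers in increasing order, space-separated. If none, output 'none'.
Step 1: DROP seq=1000 -> fresh
Step 2: SEND seq=1021 -> fresh
Step 3: SEND seq=1000 -> retransmit
Step 4: SEND seq=1000 -> retransmit
Step 5: SEND seq=1064 -> fresh
Step 6: SEND seq=200 -> fresh

Answer: 3 4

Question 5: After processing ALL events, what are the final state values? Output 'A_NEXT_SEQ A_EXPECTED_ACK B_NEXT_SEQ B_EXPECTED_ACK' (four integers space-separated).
Answer: 1199 351 351 1199

Derivation:
After event 0: A_seq=1000 A_ack=200 B_seq=200 B_ack=1000
After event 1: A_seq=1021 A_ack=200 B_seq=200 B_ack=1000
After event 2: A_seq=1064 A_ack=200 B_seq=200 B_ack=1000
After event 3: A_seq=1064 A_ack=200 B_seq=200 B_ack=1064
After event 4: A_seq=1064 A_ack=200 B_seq=200 B_ack=1064
After event 5: A_seq=1199 A_ack=200 B_seq=200 B_ack=1199
After event 6: A_seq=1199 A_ack=351 B_seq=351 B_ack=1199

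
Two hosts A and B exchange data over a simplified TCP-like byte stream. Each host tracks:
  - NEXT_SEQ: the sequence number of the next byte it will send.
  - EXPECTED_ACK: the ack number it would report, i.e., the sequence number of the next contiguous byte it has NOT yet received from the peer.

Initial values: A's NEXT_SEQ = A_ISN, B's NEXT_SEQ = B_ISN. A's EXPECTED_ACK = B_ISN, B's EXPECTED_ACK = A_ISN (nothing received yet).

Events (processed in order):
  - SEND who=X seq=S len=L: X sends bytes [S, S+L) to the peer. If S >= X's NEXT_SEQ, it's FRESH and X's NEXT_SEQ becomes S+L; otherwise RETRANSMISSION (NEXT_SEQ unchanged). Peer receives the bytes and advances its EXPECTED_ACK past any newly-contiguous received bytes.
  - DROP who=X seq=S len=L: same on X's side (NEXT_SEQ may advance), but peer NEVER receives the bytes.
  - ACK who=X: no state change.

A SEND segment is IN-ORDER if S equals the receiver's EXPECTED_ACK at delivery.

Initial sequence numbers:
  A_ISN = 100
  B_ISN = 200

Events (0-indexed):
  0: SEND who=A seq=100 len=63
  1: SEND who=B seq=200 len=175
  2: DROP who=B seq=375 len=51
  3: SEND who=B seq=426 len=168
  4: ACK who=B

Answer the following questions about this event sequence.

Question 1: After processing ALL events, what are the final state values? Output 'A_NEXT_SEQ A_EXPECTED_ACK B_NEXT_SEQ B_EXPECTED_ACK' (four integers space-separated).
After event 0: A_seq=163 A_ack=200 B_seq=200 B_ack=163
After event 1: A_seq=163 A_ack=375 B_seq=375 B_ack=163
After event 2: A_seq=163 A_ack=375 B_seq=426 B_ack=163
After event 3: A_seq=163 A_ack=375 B_seq=594 B_ack=163
After event 4: A_seq=163 A_ack=375 B_seq=594 B_ack=163

Answer: 163 375 594 163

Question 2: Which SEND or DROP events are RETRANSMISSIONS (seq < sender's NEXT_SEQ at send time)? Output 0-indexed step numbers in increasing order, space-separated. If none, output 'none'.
Step 0: SEND seq=100 -> fresh
Step 1: SEND seq=200 -> fresh
Step 2: DROP seq=375 -> fresh
Step 3: SEND seq=426 -> fresh

Answer: none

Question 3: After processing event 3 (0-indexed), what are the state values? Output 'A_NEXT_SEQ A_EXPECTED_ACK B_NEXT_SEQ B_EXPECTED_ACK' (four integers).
After event 0: A_seq=163 A_ack=200 B_seq=200 B_ack=163
After event 1: A_seq=163 A_ack=375 B_seq=375 B_ack=163
After event 2: A_seq=163 A_ack=375 B_seq=426 B_ack=163
After event 3: A_seq=163 A_ack=375 B_seq=594 B_ack=163

163 375 594 163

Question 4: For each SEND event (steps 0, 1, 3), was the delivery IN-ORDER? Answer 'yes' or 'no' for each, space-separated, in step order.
Answer: yes yes no

Derivation:
Step 0: SEND seq=100 -> in-order
Step 1: SEND seq=200 -> in-order
Step 3: SEND seq=426 -> out-of-order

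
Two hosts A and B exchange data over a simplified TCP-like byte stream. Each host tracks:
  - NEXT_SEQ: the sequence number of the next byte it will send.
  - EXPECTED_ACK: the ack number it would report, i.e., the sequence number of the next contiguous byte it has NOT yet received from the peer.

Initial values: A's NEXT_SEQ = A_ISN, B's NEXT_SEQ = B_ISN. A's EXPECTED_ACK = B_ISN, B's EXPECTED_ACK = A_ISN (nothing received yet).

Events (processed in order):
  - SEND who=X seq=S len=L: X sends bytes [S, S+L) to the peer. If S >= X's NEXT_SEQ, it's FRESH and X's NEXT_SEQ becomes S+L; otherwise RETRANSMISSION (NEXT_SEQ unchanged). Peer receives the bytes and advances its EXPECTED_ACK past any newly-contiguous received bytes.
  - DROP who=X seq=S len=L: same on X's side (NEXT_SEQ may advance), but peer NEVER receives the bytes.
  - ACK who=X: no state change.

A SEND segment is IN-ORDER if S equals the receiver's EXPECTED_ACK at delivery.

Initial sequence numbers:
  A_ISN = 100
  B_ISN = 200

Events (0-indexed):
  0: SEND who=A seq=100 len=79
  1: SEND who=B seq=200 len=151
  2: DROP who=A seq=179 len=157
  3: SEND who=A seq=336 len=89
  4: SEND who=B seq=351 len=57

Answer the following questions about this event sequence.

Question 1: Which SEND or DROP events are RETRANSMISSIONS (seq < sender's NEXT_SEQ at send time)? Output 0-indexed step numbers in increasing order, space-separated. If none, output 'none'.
Answer: none

Derivation:
Step 0: SEND seq=100 -> fresh
Step 1: SEND seq=200 -> fresh
Step 2: DROP seq=179 -> fresh
Step 3: SEND seq=336 -> fresh
Step 4: SEND seq=351 -> fresh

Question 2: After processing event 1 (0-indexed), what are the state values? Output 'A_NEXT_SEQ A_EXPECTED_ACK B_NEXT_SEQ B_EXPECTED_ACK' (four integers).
After event 0: A_seq=179 A_ack=200 B_seq=200 B_ack=179
After event 1: A_seq=179 A_ack=351 B_seq=351 B_ack=179

179 351 351 179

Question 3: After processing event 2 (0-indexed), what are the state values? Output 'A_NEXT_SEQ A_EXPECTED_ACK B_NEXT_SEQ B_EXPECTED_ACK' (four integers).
After event 0: A_seq=179 A_ack=200 B_seq=200 B_ack=179
After event 1: A_seq=179 A_ack=351 B_seq=351 B_ack=179
After event 2: A_seq=336 A_ack=351 B_seq=351 B_ack=179

336 351 351 179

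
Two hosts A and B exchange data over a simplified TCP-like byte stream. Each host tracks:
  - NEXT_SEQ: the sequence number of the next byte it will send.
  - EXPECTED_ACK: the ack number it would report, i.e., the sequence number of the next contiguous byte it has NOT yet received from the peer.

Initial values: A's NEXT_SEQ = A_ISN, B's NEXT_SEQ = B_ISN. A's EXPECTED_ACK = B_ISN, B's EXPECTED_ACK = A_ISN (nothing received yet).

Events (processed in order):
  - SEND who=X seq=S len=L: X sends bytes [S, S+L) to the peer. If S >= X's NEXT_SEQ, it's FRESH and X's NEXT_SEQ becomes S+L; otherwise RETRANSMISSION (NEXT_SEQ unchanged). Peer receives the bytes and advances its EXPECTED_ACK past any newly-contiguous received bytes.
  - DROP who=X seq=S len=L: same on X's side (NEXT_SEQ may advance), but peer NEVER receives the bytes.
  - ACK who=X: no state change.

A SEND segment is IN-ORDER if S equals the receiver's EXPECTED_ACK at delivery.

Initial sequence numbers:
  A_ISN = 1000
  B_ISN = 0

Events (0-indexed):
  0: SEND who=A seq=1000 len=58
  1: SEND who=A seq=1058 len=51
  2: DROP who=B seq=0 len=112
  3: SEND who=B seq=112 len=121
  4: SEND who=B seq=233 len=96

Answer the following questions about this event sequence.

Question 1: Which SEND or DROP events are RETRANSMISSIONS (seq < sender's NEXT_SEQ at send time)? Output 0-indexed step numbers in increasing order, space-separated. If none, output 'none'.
Answer: none

Derivation:
Step 0: SEND seq=1000 -> fresh
Step 1: SEND seq=1058 -> fresh
Step 2: DROP seq=0 -> fresh
Step 3: SEND seq=112 -> fresh
Step 4: SEND seq=233 -> fresh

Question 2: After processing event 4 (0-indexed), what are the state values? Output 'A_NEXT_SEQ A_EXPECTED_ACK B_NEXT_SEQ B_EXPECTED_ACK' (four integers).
After event 0: A_seq=1058 A_ack=0 B_seq=0 B_ack=1058
After event 1: A_seq=1109 A_ack=0 B_seq=0 B_ack=1109
After event 2: A_seq=1109 A_ack=0 B_seq=112 B_ack=1109
After event 3: A_seq=1109 A_ack=0 B_seq=233 B_ack=1109
After event 4: A_seq=1109 A_ack=0 B_seq=329 B_ack=1109

1109 0 329 1109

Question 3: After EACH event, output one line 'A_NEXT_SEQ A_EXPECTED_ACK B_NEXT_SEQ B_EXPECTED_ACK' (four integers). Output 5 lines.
1058 0 0 1058
1109 0 0 1109
1109 0 112 1109
1109 0 233 1109
1109 0 329 1109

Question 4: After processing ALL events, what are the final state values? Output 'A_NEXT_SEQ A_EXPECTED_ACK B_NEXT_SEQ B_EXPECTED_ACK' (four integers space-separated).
Answer: 1109 0 329 1109

Derivation:
After event 0: A_seq=1058 A_ack=0 B_seq=0 B_ack=1058
After event 1: A_seq=1109 A_ack=0 B_seq=0 B_ack=1109
After event 2: A_seq=1109 A_ack=0 B_seq=112 B_ack=1109
After event 3: A_seq=1109 A_ack=0 B_seq=233 B_ack=1109
After event 4: A_seq=1109 A_ack=0 B_seq=329 B_ack=1109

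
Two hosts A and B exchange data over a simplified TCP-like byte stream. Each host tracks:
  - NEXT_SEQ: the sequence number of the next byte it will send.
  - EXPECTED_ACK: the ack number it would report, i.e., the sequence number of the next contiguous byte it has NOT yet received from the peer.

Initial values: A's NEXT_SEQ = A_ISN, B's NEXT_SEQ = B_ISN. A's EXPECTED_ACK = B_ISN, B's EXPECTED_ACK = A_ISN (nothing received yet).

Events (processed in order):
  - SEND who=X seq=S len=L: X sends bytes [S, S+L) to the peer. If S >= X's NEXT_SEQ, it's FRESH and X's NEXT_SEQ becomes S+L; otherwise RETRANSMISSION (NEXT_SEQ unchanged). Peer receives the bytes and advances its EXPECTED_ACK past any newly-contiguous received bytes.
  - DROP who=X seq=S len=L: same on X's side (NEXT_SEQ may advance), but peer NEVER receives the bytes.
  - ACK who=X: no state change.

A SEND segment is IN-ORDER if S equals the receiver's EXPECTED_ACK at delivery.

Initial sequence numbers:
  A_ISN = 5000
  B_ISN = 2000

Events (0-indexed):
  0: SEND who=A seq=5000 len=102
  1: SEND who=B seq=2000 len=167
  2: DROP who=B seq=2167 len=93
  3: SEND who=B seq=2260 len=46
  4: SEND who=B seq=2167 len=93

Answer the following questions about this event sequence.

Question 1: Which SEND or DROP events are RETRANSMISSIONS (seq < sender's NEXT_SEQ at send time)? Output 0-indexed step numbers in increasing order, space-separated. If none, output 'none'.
Step 0: SEND seq=5000 -> fresh
Step 1: SEND seq=2000 -> fresh
Step 2: DROP seq=2167 -> fresh
Step 3: SEND seq=2260 -> fresh
Step 4: SEND seq=2167 -> retransmit

Answer: 4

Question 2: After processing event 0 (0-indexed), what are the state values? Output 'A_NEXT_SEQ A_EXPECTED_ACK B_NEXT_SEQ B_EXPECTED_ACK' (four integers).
After event 0: A_seq=5102 A_ack=2000 B_seq=2000 B_ack=5102

5102 2000 2000 5102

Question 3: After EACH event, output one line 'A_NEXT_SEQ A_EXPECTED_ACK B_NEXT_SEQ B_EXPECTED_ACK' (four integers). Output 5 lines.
5102 2000 2000 5102
5102 2167 2167 5102
5102 2167 2260 5102
5102 2167 2306 5102
5102 2306 2306 5102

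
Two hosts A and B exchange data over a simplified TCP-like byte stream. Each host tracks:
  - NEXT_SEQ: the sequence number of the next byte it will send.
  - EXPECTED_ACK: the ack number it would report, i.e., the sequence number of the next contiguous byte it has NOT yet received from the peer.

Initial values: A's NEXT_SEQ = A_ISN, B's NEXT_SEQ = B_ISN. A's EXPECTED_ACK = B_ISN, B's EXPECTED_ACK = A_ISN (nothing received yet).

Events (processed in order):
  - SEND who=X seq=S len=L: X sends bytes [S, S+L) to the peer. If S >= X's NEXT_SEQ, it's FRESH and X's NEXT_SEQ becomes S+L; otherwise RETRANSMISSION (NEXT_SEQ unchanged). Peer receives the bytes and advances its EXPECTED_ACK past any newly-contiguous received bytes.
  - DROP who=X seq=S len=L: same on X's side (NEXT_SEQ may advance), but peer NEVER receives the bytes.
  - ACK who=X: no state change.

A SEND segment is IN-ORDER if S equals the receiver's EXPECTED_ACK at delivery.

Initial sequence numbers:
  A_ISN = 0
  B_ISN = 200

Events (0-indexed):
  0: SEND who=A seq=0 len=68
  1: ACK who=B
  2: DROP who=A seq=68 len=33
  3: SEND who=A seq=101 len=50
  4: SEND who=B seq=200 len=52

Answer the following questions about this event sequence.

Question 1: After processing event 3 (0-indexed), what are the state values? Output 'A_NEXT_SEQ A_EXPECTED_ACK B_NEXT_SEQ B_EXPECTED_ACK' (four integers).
After event 0: A_seq=68 A_ack=200 B_seq=200 B_ack=68
After event 1: A_seq=68 A_ack=200 B_seq=200 B_ack=68
After event 2: A_seq=101 A_ack=200 B_seq=200 B_ack=68
After event 3: A_seq=151 A_ack=200 B_seq=200 B_ack=68

151 200 200 68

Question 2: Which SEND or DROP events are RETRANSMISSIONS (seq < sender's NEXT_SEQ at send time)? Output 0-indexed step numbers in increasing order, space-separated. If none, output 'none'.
Step 0: SEND seq=0 -> fresh
Step 2: DROP seq=68 -> fresh
Step 3: SEND seq=101 -> fresh
Step 4: SEND seq=200 -> fresh

Answer: none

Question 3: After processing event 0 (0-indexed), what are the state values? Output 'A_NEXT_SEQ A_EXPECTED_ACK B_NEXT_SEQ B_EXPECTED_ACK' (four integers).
After event 0: A_seq=68 A_ack=200 B_seq=200 B_ack=68

68 200 200 68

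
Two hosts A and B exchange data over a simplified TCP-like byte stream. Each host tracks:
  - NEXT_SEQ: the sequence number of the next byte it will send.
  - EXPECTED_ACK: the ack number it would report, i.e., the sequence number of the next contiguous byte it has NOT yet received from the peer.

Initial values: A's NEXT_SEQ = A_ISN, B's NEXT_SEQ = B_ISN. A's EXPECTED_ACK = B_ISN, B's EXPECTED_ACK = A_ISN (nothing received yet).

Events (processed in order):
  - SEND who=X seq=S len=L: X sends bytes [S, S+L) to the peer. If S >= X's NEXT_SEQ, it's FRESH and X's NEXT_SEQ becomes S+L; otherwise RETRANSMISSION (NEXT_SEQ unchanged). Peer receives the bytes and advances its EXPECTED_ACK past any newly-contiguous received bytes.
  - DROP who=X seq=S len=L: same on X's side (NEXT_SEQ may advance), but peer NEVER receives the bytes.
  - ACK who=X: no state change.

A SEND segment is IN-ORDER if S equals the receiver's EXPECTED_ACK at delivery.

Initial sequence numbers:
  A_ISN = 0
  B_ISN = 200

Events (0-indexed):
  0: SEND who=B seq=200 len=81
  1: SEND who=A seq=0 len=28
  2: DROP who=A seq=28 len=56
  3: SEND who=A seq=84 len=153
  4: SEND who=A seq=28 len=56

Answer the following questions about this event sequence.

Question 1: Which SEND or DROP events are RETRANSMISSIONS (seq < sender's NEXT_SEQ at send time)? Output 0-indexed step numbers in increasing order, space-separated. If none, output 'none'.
Step 0: SEND seq=200 -> fresh
Step 1: SEND seq=0 -> fresh
Step 2: DROP seq=28 -> fresh
Step 3: SEND seq=84 -> fresh
Step 4: SEND seq=28 -> retransmit

Answer: 4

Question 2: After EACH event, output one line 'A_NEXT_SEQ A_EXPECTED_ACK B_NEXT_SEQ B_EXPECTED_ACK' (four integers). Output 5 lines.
0 281 281 0
28 281 281 28
84 281 281 28
237 281 281 28
237 281 281 237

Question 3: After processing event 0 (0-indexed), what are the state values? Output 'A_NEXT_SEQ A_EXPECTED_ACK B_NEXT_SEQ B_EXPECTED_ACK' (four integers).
After event 0: A_seq=0 A_ack=281 B_seq=281 B_ack=0

0 281 281 0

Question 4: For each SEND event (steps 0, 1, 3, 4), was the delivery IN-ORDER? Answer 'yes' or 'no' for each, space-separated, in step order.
Answer: yes yes no yes

Derivation:
Step 0: SEND seq=200 -> in-order
Step 1: SEND seq=0 -> in-order
Step 3: SEND seq=84 -> out-of-order
Step 4: SEND seq=28 -> in-order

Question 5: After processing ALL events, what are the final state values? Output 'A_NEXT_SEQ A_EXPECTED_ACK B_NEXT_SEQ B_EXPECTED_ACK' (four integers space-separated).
Answer: 237 281 281 237

Derivation:
After event 0: A_seq=0 A_ack=281 B_seq=281 B_ack=0
After event 1: A_seq=28 A_ack=281 B_seq=281 B_ack=28
After event 2: A_seq=84 A_ack=281 B_seq=281 B_ack=28
After event 3: A_seq=237 A_ack=281 B_seq=281 B_ack=28
After event 4: A_seq=237 A_ack=281 B_seq=281 B_ack=237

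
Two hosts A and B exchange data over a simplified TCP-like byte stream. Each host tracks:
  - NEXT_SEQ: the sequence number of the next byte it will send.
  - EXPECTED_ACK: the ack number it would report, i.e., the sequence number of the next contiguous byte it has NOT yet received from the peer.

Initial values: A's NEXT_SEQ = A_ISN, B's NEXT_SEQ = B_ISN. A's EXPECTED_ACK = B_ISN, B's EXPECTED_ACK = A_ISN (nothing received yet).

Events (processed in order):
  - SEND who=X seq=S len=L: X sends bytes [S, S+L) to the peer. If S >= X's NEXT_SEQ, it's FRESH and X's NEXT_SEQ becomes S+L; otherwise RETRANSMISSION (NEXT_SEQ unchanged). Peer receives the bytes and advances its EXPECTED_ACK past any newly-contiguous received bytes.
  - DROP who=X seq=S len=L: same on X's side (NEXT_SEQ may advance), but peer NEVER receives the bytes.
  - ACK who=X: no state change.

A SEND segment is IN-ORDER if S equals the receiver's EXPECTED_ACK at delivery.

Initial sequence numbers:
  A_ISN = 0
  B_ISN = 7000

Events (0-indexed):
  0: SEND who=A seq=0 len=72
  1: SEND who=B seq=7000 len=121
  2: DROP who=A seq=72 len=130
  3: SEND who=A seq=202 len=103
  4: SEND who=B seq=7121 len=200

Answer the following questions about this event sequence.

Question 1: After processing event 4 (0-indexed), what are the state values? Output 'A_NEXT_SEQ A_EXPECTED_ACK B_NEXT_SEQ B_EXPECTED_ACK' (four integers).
After event 0: A_seq=72 A_ack=7000 B_seq=7000 B_ack=72
After event 1: A_seq=72 A_ack=7121 B_seq=7121 B_ack=72
After event 2: A_seq=202 A_ack=7121 B_seq=7121 B_ack=72
After event 3: A_seq=305 A_ack=7121 B_seq=7121 B_ack=72
After event 4: A_seq=305 A_ack=7321 B_seq=7321 B_ack=72

305 7321 7321 72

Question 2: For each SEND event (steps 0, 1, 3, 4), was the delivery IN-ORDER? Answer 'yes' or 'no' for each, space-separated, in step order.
Step 0: SEND seq=0 -> in-order
Step 1: SEND seq=7000 -> in-order
Step 3: SEND seq=202 -> out-of-order
Step 4: SEND seq=7121 -> in-order

Answer: yes yes no yes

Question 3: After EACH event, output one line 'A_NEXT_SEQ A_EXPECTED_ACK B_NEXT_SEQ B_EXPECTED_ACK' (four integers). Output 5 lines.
72 7000 7000 72
72 7121 7121 72
202 7121 7121 72
305 7121 7121 72
305 7321 7321 72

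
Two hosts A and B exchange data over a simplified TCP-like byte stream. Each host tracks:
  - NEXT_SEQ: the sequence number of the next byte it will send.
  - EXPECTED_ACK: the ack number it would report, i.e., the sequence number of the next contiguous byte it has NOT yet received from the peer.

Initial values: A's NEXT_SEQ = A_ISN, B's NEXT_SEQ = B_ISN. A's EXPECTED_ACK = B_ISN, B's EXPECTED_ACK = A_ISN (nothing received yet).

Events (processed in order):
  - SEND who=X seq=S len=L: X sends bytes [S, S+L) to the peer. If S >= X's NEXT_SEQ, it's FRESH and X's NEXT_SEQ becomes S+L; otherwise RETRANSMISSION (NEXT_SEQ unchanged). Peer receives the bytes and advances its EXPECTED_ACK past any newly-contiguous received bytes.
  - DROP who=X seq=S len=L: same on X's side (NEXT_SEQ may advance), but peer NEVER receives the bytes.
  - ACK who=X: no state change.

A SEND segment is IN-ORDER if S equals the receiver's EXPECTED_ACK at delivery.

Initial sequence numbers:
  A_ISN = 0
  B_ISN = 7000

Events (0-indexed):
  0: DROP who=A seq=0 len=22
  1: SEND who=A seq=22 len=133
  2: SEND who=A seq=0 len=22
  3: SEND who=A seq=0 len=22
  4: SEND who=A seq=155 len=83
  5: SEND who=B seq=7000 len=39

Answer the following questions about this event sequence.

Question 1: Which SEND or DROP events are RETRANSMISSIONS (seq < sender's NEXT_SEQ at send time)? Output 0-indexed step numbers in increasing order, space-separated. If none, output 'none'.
Answer: 2 3

Derivation:
Step 0: DROP seq=0 -> fresh
Step 1: SEND seq=22 -> fresh
Step 2: SEND seq=0 -> retransmit
Step 3: SEND seq=0 -> retransmit
Step 4: SEND seq=155 -> fresh
Step 5: SEND seq=7000 -> fresh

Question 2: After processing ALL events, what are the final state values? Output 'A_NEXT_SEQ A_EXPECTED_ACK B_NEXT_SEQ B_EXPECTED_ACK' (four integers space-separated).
Answer: 238 7039 7039 238

Derivation:
After event 0: A_seq=22 A_ack=7000 B_seq=7000 B_ack=0
After event 1: A_seq=155 A_ack=7000 B_seq=7000 B_ack=0
After event 2: A_seq=155 A_ack=7000 B_seq=7000 B_ack=155
After event 3: A_seq=155 A_ack=7000 B_seq=7000 B_ack=155
After event 4: A_seq=238 A_ack=7000 B_seq=7000 B_ack=238
After event 5: A_seq=238 A_ack=7039 B_seq=7039 B_ack=238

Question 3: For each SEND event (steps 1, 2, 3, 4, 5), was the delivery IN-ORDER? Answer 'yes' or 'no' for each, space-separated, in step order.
Step 1: SEND seq=22 -> out-of-order
Step 2: SEND seq=0 -> in-order
Step 3: SEND seq=0 -> out-of-order
Step 4: SEND seq=155 -> in-order
Step 5: SEND seq=7000 -> in-order

Answer: no yes no yes yes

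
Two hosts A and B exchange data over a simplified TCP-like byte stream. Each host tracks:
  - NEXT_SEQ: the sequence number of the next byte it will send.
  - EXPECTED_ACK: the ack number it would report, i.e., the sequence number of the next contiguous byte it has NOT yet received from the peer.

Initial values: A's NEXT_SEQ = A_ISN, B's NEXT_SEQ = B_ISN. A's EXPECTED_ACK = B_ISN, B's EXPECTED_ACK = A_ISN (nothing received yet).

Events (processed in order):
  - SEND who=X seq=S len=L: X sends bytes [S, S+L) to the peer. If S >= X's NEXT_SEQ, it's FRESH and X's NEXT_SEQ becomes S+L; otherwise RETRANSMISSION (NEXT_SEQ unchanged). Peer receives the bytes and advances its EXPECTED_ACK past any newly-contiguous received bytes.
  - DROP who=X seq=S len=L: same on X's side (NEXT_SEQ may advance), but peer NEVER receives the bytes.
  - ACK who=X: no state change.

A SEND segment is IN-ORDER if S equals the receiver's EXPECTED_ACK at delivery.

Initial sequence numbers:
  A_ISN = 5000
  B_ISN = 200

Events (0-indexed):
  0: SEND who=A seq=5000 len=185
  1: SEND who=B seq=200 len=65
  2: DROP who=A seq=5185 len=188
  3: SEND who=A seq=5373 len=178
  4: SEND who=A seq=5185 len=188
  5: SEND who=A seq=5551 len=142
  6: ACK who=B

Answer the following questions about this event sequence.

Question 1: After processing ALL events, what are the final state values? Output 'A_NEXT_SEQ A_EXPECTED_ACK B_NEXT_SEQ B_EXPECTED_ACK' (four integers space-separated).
After event 0: A_seq=5185 A_ack=200 B_seq=200 B_ack=5185
After event 1: A_seq=5185 A_ack=265 B_seq=265 B_ack=5185
After event 2: A_seq=5373 A_ack=265 B_seq=265 B_ack=5185
After event 3: A_seq=5551 A_ack=265 B_seq=265 B_ack=5185
After event 4: A_seq=5551 A_ack=265 B_seq=265 B_ack=5551
After event 5: A_seq=5693 A_ack=265 B_seq=265 B_ack=5693
After event 6: A_seq=5693 A_ack=265 B_seq=265 B_ack=5693

Answer: 5693 265 265 5693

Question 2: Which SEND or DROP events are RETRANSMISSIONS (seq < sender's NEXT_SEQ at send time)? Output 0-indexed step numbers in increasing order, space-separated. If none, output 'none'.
Answer: 4

Derivation:
Step 0: SEND seq=5000 -> fresh
Step 1: SEND seq=200 -> fresh
Step 2: DROP seq=5185 -> fresh
Step 3: SEND seq=5373 -> fresh
Step 4: SEND seq=5185 -> retransmit
Step 5: SEND seq=5551 -> fresh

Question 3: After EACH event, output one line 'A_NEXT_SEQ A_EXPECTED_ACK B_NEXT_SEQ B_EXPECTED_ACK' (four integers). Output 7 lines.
5185 200 200 5185
5185 265 265 5185
5373 265 265 5185
5551 265 265 5185
5551 265 265 5551
5693 265 265 5693
5693 265 265 5693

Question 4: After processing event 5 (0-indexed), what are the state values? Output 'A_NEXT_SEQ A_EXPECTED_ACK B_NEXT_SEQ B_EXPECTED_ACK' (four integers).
After event 0: A_seq=5185 A_ack=200 B_seq=200 B_ack=5185
After event 1: A_seq=5185 A_ack=265 B_seq=265 B_ack=5185
After event 2: A_seq=5373 A_ack=265 B_seq=265 B_ack=5185
After event 3: A_seq=5551 A_ack=265 B_seq=265 B_ack=5185
After event 4: A_seq=5551 A_ack=265 B_seq=265 B_ack=5551
After event 5: A_seq=5693 A_ack=265 B_seq=265 B_ack=5693

5693 265 265 5693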